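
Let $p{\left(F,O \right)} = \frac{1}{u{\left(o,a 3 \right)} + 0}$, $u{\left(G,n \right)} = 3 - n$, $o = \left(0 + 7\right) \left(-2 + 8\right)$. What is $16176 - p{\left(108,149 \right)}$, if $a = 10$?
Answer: $\frac{436753}{27} \approx 16176.0$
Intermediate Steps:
$o = 42$ ($o = 7 \cdot 6 = 42$)
$p{\left(F,O \right)} = - \frac{1}{27}$ ($p{\left(F,O \right)} = \frac{1}{\left(3 - 10 \cdot 3\right) + 0} = \frac{1}{\left(3 - 30\right) + 0} = \frac{1}{-27 + 0} = \frac{1}{-27} = - \frac{1}{27}$)
$16176 - p{\left(108,149 \right)} = 16176 - - \frac{1}{27} = 16176 + \frac{1}{27} = \frac{436753}{27}$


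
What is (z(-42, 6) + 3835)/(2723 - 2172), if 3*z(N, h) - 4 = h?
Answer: 11515/1653 ≈ 6.9661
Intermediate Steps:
z(N, h) = 4/3 + h/3
(z(-42, 6) + 3835)/(2723 - 2172) = ((4/3 + (⅓)*6) + 3835)/(2723 - 2172) = ((4/3 + 2) + 3835)/551 = (10/3 + 3835)*(1/551) = (11515/3)*(1/551) = 11515/1653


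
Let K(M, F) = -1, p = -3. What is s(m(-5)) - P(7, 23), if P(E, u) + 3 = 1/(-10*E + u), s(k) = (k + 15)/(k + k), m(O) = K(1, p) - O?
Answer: 2029/376 ≈ 5.3963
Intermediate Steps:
m(O) = -1 - O
s(k) = (15 + k)/(2*k) (s(k) = (15 + k)/((2*k)) = (15 + k)*(1/(2*k)) = (15 + k)/(2*k))
P(E, u) = -3 + 1/(u - 10*E) (P(E, u) = -3 + 1/(-10*E + u) = -3 + 1/(u - 10*E))
s(m(-5)) - P(7, 23) = (15 + (-1 - 1*(-5)))/(2*(-1 - 1*(-5))) - (-1 - 30*7 + 3*23)/(-1*23 + 10*7) = (15 + (-1 + 5))/(2*(-1 + 5)) - (-1 - 210 + 69)/(-23 + 70) = (½)*(15 + 4)/4 - (-142)/47 = (½)*(¼)*19 - (-142)/47 = 19/8 - 1*(-142/47) = 19/8 + 142/47 = 2029/376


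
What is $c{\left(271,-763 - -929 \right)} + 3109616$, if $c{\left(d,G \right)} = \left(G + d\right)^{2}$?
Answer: $3300585$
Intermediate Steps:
$c{\left(271,-763 - -929 \right)} + 3109616 = \left(\left(-763 - -929\right) + 271\right)^{2} + 3109616 = \left(\left(-763 + 929\right) + 271\right)^{2} + 3109616 = \left(166 + 271\right)^{2} + 3109616 = 437^{2} + 3109616 = 190969 + 3109616 = 3300585$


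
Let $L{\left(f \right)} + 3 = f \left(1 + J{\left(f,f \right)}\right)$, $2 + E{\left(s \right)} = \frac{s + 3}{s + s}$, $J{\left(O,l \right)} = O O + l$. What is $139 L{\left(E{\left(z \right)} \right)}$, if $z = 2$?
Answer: $- \frac{32109}{64} \approx -501.7$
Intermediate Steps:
$J{\left(O,l \right)} = l + O^{2}$ ($J{\left(O,l \right)} = O^{2} + l = l + O^{2}$)
$E{\left(s \right)} = -2 + \frac{3 + s}{2 s}$ ($E{\left(s \right)} = -2 + \frac{s + 3}{s + s} = -2 + \frac{3 + s}{2 s}$)
$L{\left(f \right)} = -3 + f \left(1 + f + f^{2}\right)$ ($L{\left(f \right)} = -3 + f \left(1 + \left(f + f^{2}\right)\right) = -3 + f \left(1 + f + f^{2}\right)$)
$139 L{\left(E{\left(z \right)} \right)} = 139 \left(-3 + \frac{3 \left(1 - 2\right)}{2 \cdot 2} + \left(\frac{3 \left(1 - 2\right)}{2 \cdot 2}\right)^{2} \left(1 + \frac{3 \left(1 - 2\right)}{2 \cdot 2}\right)\right) = 139 \left(-3 + \frac{3}{2} \cdot \frac{1}{2} \left(1 - 2\right) + \left(\frac{3}{2} \cdot \frac{1}{2} \left(1 - 2\right)\right)^{2} \left(1 + \frac{3}{2} \cdot \frac{1}{2} \left(1 - 2\right)\right)\right) = 139 \left(-3 + \frac{3}{2} \cdot \frac{1}{2} \left(-1\right) + \left(\frac{3}{2} \cdot \frac{1}{2} \left(-1\right)\right)^{2} \left(1 + \frac{3}{2} \cdot \frac{1}{2} \left(-1\right)\right)\right) = 139 \left(-3 - \frac{3}{4} + \left(- \frac{3}{4}\right)^{2} \left(1 - \frac{3}{4}\right)\right) = 139 \left(-3 - \frac{3}{4} + \frac{9}{16} \cdot \frac{1}{4}\right) = 139 \left(-3 - \frac{3}{4} + \frac{9}{64}\right) = 139 \left(- \frac{231}{64}\right) = - \frac{32109}{64}$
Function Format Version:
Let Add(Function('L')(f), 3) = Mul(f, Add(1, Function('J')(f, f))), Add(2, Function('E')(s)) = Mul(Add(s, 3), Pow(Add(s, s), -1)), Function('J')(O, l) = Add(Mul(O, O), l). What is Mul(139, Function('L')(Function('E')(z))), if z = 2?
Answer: Rational(-32109, 64) ≈ -501.70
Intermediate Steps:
Function('J')(O, l) = Add(l, Pow(O, 2)) (Function('J')(O, l) = Add(Pow(O, 2), l) = Add(l, Pow(O, 2)))
Function('E')(s) = Add(-2, Mul(Rational(1, 2), Pow(s, -1), Add(3, s))) (Function('E')(s) = Add(-2, Mul(Add(s, 3), Pow(Add(s, s), -1))) = Add(-2, Mul(Add(3, s), Pow(Mul(2, s), -1))) = Add(-2, Mul(Add(3, s), Mul(Rational(1, 2), Pow(s, -1)))) = Add(-2, Mul(Rational(1, 2), Pow(s, -1), Add(3, s))))
Function('L')(f) = Add(-3, Mul(f, Add(1, f, Pow(f, 2)))) (Function('L')(f) = Add(-3, Mul(f, Add(1, Add(f, Pow(f, 2))))) = Add(-3, Mul(f, Add(1, f, Pow(f, 2)))))
Mul(139, Function('L')(Function('E')(z))) = Mul(139, Add(-3, Mul(Rational(3, 2), Pow(2, -1), Add(1, Mul(-1, 2))), Mul(Pow(Mul(Rational(3, 2), Pow(2, -1), Add(1, Mul(-1, 2))), 2), Add(1, Mul(Rational(3, 2), Pow(2, -1), Add(1, Mul(-1, 2))))))) = Mul(139, Add(-3, Mul(Rational(3, 2), Rational(1, 2), Add(1, -2)), Mul(Pow(Mul(Rational(3, 2), Rational(1, 2), Add(1, -2)), 2), Add(1, Mul(Rational(3, 2), Rational(1, 2), Add(1, -2)))))) = Mul(139, Add(-3, Mul(Rational(3, 2), Rational(1, 2), -1), Mul(Pow(Mul(Rational(3, 2), Rational(1, 2), -1), 2), Add(1, Mul(Rational(3, 2), Rational(1, 2), -1))))) = Mul(139, Add(-3, Rational(-3, 4), Mul(Pow(Rational(-3, 4), 2), Add(1, Rational(-3, 4))))) = Mul(139, Add(-3, Rational(-3, 4), Mul(Rational(9, 16), Rational(1, 4)))) = Mul(139, Add(-3, Rational(-3, 4), Rational(9, 64))) = Mul(139, Rational(-231, 64)) = Rational(-32109, 64)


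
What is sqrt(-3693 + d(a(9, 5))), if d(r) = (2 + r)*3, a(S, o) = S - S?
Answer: I*sqrt(3687) ≈ 60.721*I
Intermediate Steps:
a(S, o) = 0
d(r) = 6 + 3*r
sqrt(-3693 + d(a(9, 5))) = sqrt(-3693 + (6 + 3*0)) = sqrt(-3693 + (6 + 0)) = sqrt(-3693 + 6) = sqrt(-3687) = I*sqrt(3687)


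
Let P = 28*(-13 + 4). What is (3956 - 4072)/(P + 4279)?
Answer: -116/4027 ≈ -0.028806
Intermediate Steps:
P = -252 (P = 28*(-9) = -252)
(3956 - 4072)/(P + 4279) = (3956 - 4072)/(-252 + 4279) = -116/4027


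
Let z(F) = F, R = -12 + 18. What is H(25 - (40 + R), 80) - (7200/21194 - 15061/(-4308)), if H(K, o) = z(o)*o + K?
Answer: 291038206787/45651876 ≈ 6375.2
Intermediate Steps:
R = 6
H(K, o) = K + o² (H(K, o) = o*o + K = o² + K = K + o²)
H(25 - (40 + R), 80) - (7200/21194 - 15061/(-4308)) = ((25 - (40 + 6)) + 80²) - (7200/21194 - 15061/(-4308)) = ((25 - 1*46) + 6400) - (7200*(1/21194) - 15061*(-1/4308)) = ((25 - 46) + 6400) - (3600/10597 + 15061/4308) = (-21 + 6400) - 1*175110217/45651876 = 6379 - 175110217/45651876 = 291038206787/45651876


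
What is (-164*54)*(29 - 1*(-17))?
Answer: -407376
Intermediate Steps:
(-164*54)*(29 - 1*(-17)) = -8856*(29 + 17) = -8856*46 = -407376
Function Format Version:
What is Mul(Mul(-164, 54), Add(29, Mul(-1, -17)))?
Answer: -407376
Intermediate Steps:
Mul(Mul(-164, 54), Add(29, Mul(-1, -17))) = Mul(-8856, Add(29, 17)) = Mul(-8856, 46) = -407376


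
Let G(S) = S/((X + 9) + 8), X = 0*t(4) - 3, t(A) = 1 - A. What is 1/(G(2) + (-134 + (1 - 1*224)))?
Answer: -7/2498 ≈ -0.0028022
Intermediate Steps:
X = -3 (X = 0*(1 - 1*4) - 3 = 0*(1 - 4) - 3 = 0*(-3) - 3 = 0 - 3 = -3)
G(S) = S/14 (G(S) = S/((-3 + 9) + 8) = S/(6 + 8) = S/14)
1/(G(2) + (-134 + (1 - 1*224))) = 1/((1/14)*2 + (-134 + (1 - 1*224))) = 1/(1/7 + (-134 + (1 - 224))) = 1/(1/7 + (-134 - 223)) = 1/(1/7 - 357) = 1/(-2498/7) = -7/2498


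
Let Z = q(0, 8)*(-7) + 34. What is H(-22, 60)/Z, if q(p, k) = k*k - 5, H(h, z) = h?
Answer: 22/379 ≈ 0.058047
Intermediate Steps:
q(p, k) = -5 + k² (q(p, k) = k² - 5 = -5 + k²)
Z = -379 (Z = (-5 + 8²)*(-7) + 34 = (-5 + 64)*(-7) + 34 = 59*(-7) + 34 = -413 + 34 = -379)
H(-22, 60)/Z = -22/(-379) = -22*(-1/379) = 22/379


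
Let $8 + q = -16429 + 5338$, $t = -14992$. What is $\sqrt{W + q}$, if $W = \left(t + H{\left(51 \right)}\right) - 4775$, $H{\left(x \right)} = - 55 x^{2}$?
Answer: $i \sqrt{173921} \approx 417.04 i$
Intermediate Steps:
$q = -11099$ ($q = -8 + \left(-16429 + 5338\right) = -8 - 11091 = -11099$)
$W = -162822$ ($W = \left(-14992 - 55 \cdot 51^{2}\right) - 4775 = \left(-14992 - 143055\right) - 4775 = -158047 - 4775 = -162822$)
$\sqrt{W + q} = \sqrt{-162822 - 11099} = \sqrt{-173921} = i \sqrt{173921}$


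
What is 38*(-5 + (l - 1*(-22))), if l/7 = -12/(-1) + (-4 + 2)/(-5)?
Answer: 19722/5 ≈ 3944.4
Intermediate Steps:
l = 434/5 (l = 7*(-12/(-1) + (-4 + 2)/(-5)) = 7*(-12*(-1) - 2*(-1/5)) = 7*(12 + 2/5) = 7*(62/5) = 434/5 ≈ 86.800)
38*(-5 + (l - 1*(-22))) = 38*(-5 + (434/5 - 1*(-22))) = 38*(-5 + (434/5 + 22)) = 38*(-5 + 544/5) = 38*(519/5) = 19722/5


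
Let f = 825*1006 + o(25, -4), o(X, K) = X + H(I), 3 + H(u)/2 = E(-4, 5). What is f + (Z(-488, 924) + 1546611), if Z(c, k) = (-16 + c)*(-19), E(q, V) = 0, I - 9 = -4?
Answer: 2386156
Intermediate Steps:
I = 5 (I = 9 - 4 = 5)
H(u) = -6 (H(u) = -6 + 2*0 = -6 + 0 = -6)
Z(c, k) = 304 - 19*c
o(X, K) = -6 + X (o(X, K) = X - 6 = -6 + X)
f = 829969 (f = 825*1006 + (-6 + 25) = 829950 + 19 = 829969)
f + (Z(-488, 924) + 1546611) = 829969 + ((304 - 19*(-488)) + 1546611) = 829969 + ((304 + 9272) + 1546611) = 829969 + (9576 + 1546611) = 829969 + 1556187 = 2386156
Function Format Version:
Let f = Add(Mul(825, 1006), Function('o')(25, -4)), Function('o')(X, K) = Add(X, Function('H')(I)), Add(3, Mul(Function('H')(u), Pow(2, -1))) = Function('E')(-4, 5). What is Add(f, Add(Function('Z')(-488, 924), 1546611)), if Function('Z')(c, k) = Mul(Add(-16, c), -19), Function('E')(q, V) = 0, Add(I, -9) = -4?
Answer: 2386156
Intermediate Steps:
I = 5 (I = Add(9, -4) = 5)
Function('H')(u) = -6 (Function('H')(u) = Add(-6, Mul(2, 0)) = Add(-6, 0) = -6)
Function('Z')(c, k) = Add(304, Mul(-19, c))
Function('o')(X, K) = Add(-6, X) (Function('o')(X, K) = Add(X, -6) = Add(-6, X))
f = 829969 (f = Add(Mul(825, 1006), Add(-6, 25)) = Add(829950, 19) = 829969)
Add(f, Add(Function('Z')(-488, 924), 1546611)) = Add(829969, Add(Add(304, Mul(-19, -488)), 1546611)) = Add(829969, Add(Add(304, 9272), 1546611)) = Add(829969, Add(9576, 1546611)) = Add(829969, 1556187) = 2386156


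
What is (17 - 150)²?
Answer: 17689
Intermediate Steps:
(17 - 150)² = (-133)² = 17689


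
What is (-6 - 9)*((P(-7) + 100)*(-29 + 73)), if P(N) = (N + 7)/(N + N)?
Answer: -66000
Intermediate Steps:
P(N) = (7 + N)/(2*N) (P(N) = (7 + N)/((2*N)) = (7 + N)*(1/(2*N)) = (7 + N)/(2*N))
(-6 - 9)*((P(-7) + 100)*(-29 + 73)) = (-6 - 9)*(((½)*(7 - 7)/(-7) + 100)*(-29 + 73)) = -15*((½)*(-⅐)*0 + 100)*44 = -15*(0 + 100)*44 = -1500*44 = -15*4400 = -66000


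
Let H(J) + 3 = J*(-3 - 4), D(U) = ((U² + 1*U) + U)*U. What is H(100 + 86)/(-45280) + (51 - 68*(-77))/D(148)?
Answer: 7073599/232456200 ≈ 0.030430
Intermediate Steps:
D(U) = U*(U² + 2*U) (D(U) = ((U² + U) + U)*U = ((U + U²) + U)*U = (U² + 2*U)*U = U*(U² + 2*U))
H(J) = -3 - 7*J (H(J) = -3 + J*(-3 - 4) = -3 + J*(-7) = -3 - 7*J)
H(100 + 86)/(-45280) + (51 - 68*(-77))/D(148) = (-3 - 7*(100 + 86))/(-45280) + (51 - 68*(-77))/((148²*(2 + 148))) = (-3 - 7*186)*(-1/45280) + (51 + 5236)/((21904*150)) = (-3 - 1302)*(-1/45280) + 5287/3285600 = -1305*(-1/45280) + 5287*(1/3285600) = 261/9056 + 5287/3285600 = 7073599/232456200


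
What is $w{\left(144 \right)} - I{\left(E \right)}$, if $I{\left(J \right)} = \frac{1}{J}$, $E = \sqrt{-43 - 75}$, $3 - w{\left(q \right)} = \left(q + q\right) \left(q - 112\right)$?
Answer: $-9213 + \frac{i \sqrt{118}}{118} \approx -9213.0 + 0.092057 i$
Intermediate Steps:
$w{\left(q \right)} = 3 - 2 q \left(-112 + q\right)$ ($w{\left(q \right)} = 3 - \left(q + q\right) \left(q - 112\right) = 3 - 2 q \left(-112 + q\right)$)
$E = i \sqrt{118}$ ($E = \sqrt{-118} = i \sqrt{118} \approx 10.863 i$)
$w{\left(144 \right)} - I{\left(E \right)} = \left(3 - 2 \cdot 144^{2} + 224 \cdot 144\right) - \frac{1}{i \sqrt{118}} = \left(3 - 41472 + 32256\right) - - \frac{i \sqrt{118}}{118} = \left(3 - 41472 + 32256\right) + \frac{i \sqrt{118}}{118} = -9213 + \frac{i \sqrt{118}}{118}$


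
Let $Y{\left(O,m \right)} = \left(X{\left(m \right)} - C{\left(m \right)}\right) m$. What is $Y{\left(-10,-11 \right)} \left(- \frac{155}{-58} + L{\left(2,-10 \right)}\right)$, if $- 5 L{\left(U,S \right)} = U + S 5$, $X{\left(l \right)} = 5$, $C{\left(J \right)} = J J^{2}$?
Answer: $- \frac{26151532}{145} \approx -1.8036 \cdot 10^{5}$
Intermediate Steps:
$C{\left(J \right)} = J^{3}$
$L{\left(U,S \right)} = - S - \frac{U}{5}$ ($L{\left(U,S \right)} = - \frac{U + S 5}{5} = - \frac{U + 5 S}{5} = - S - \frac{U}{5}$)
$Y{\left(O,m \right)} = m \left(5 - m^{3}\right)$ ($Y{\left(O,m \right)} = \left(5 - m^{3}\right) m = m \left(5 - m^{3}\right)$)
$Y{\left(-10,-11 \right)} \left(- \frac{155}{-58} + L{\left(2,-10 \right)}\right) = - 11 \left(5 - \left(-11\right)^{3}\right) \left(- \frac{155}{-58} - - \frac{48}{5}\right) = - 11 \left(5 - -1331\right) \left(\left(-155\right) \left(- \frac{1}{58}\right) + \left(10 - \frac{2}{5}\right)\right) = - 11 \left(5 + 1331\right) \left(\frac{155}{58} + \frac{48}{5}\right) = \left(-11\right) 1336 \cdot \frac{3559}{290} = \left(-14696\right) \frac{3559}{290} = - \frac{26151532}{145}$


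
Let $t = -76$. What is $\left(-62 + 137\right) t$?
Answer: $-5700$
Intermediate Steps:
$\left(-62 + 137\right) t = \left(-62 + 137\right) \left(-76\right) = 75 \left(-76\right) = -5700$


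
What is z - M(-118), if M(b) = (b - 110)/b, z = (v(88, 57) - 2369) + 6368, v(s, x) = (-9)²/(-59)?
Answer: 235746/59 ≈ 3995.7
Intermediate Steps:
v(s, x) = -81/59 (v(s, x) = 81*(-1/59) = -81/59)
z = 235860/59 (z = (-81/59 - 2369) + 6368 = -139852/59 + 6368 = 235860/59 ≈ 3997.6)
M(b) = (-110 + b)/b
z - M(-118) = 235860/59 - (-110 - 118)/(-118) = 235860/59 - (-1)*(-228)/118 = 235860/59 - 1*114/59 = 235860/59 - 114/59 = 235746/59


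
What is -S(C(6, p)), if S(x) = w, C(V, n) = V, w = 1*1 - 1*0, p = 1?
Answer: -1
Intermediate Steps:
w = 1 (w = 1 + 0 = 1)
S(x) = 1
-S(C(6, p)) = -1*1 = -1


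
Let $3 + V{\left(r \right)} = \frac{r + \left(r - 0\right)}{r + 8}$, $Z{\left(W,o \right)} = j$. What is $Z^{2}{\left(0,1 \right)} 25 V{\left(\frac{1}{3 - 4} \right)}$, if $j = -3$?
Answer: $- \frac{5175}{7} \approx -739.29$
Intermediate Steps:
$Z{\left(W,o \right)} = -3$
$V{\left(r \right)} = -3 + \frac{2 r}{8 + r}$ ($V{\left(r \right)} = -3 + \frac{r + \left(r - 0\right)}{r + 8} = -3 + \frac{r + \left(r + 0\right)}{8 + r} = -3 + \frac{r + r}{8 + r} = -3 + \frac{2 r}{8 + r}$)
$Z^{2}{\left(0,1 \right)} 25 V{\left(\frac{1}{3 - 4} \right)} = \left(-3\right)^{2} \cdot 25 \frac{-24 - \frac{1}{3 - 4}}{8 + \frac{1}{3 - 4}} = 9 \cdot 25 \frac{-24 - \frac{1}{-1}}{8 + \frac{1}{-1}} = 225 \frac{-24 - -1}{8 - 1} = 225 \frac{-24 + 1}{7} = 225 \cdot \frac{1}{7} \left(-23\right) = 225 \left(- \frac{23}{7}\right) = - \frac{5175}{7}$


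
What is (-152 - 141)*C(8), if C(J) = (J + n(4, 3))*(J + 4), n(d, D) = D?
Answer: -38676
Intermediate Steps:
C(J) = (3 + J)*(4 + J) (C(J) = (J + 3)*(J + 4) = (3 + J)*(4 + J))
(-152 - 141)*C(8) = (-152 - 141)*(12 + 8² + 7*8) = -293*(12 + 64 + 56) = -293*132 = -38676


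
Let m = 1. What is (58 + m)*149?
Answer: 8791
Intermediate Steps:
(58 + m)*149 = (58 + 1)*149 = 59*149 = 8791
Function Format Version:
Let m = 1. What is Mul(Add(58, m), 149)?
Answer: 8791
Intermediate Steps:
Mul(Add(58, m), 149) = Mul(Add(58, 1), 149) = Mul(59, 149) = 8791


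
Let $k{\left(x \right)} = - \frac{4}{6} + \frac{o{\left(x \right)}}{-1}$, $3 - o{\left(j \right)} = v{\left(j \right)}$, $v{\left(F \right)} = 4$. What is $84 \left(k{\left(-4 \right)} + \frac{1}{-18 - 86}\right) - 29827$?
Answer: $- \frac{774795}{26} \approx -29800.0$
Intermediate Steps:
$o{\left(j \right)} = -1$ ($o{\left(j \right)} = 3 - 4 = -1$)
$k{\left(x \right)} = \frac{1}{3}$ ($k{\left(x \right)} = - \frac{4}{6} - \frac{1}{-1} = \left(-4\right) \frac{1}{6} - -1 = - \frac{2}{3} + 1 = \frac{1}{3}$)
$84 \left(k{\left(-4 \right)} + \frac{1}{-18 - 86}\right) - 29827 = 84 \left(\frac{1}{3} + \frac{1}{-18 - 86}\right) - 29827 = 84 \left(\frac{1}{3} + \frac{1}{-104}\right) - 29827 = 84 \left(\frac{1}{3} - \frac{1}{104}\right) - 29827 = 84 \cdot \frac{101}{312} - 29827 = \frac{707}{26} - 29827 = - \frac{774795}{26}$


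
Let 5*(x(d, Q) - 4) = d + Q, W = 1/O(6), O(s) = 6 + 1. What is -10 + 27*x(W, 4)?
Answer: 4213/35 ≈ 120.37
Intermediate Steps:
O(s) = 7
W = ⅐ (W = 1/7 = ⅐ ≈ 0.14286)
x(d, Q) = 4 + Q/5 + d/5 (x(d, Q) = 4 + (d + Q)/5 = 4 + (Q + d)/5 = 4 + (Q/5 + d/5) = 4 + Q/5 + d/5)
-10 + 27*x(W, 4) = -10 + 27*(4 + (⅕)*4 + (⅕)*(⅐)) = -10 + 27*(4 + ⅘ + 1/35) = -10 + 27*(169/35) = -10 + 4563/35 = 4213/35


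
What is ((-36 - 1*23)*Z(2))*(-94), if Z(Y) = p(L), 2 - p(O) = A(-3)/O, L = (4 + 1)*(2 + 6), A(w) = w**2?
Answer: 196883/20 ≈ 9844.2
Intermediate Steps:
L = 40 (L = 5*8 = 40)
p(O) = 2 - 9/O (p(O) = 2 - (-3)**2/O = 2 - 9/O)
Z(Y) = 71/40 (Z(Y) = 2 - 9/40 = 71/40)
((-36 - 1*23)*Z(2))*(-94) = ((-36 - 1*23)*(71/40))*(-94) = ((-36 - 23)*(71/40))*(-94) = -59*71/40*(-94) = -4189/40*(-94) = 196883/20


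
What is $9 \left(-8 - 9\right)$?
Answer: $-153$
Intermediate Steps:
$9 \left(-8 - 9\right) = 9 \left(-17\right) = -153$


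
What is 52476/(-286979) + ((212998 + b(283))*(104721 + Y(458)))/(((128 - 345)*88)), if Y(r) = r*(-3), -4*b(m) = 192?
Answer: -41011436798799/35585396 ≈ -1.1525e+6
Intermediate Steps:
b(m) = -48 (b(m) = -1/4*192 = -48)
Y(r) = -3*r
52476/(-286979) + ((212998 + b(283))*(104721 + Y(458)))/(((128 - 345)*88)) = 52476/(-286979) + ((212998 - 48)*(104721 - 3*458))/(((128 - 345)*88)) = 52476*(-1/286979) + (212950*(104721 - 1374))/((-217*88)) = -52476/286979 + (212950*103347)/(-19096) = -52476/286979 + 22007743650*(-1/19096) = -52476/286979 - 11003871825/9548 = -41011436798799/35585396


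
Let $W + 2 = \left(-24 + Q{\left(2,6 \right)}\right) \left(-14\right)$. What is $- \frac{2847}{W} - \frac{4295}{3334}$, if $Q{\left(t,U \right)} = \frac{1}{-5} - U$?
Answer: $- \frac{28248085}{3507368} \approx -8.0539$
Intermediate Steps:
$Q{\left(t,U \right)} = - \frac{1}{5} - U$
$W = \frac{2104}{5}$ ($W = -2 + \left(-24 - \frac{31}{5}\right) \left(-14\right) = -2 - - \frac{2114}{5} = -2 + \frac{2114}{5} = \frac{2104}{5} \approx 420.8$)
$- \frac{2847}{W} - \frac{4295}{3334} = - \frac{2847}{\frac{2104}{5}} - \frac{4295}{3334} = \left(-2847\right) \frac{5}{2104} - \frac{4295}{3334} = - \frac{14235}{2104} - \frac{4295}{3334} = - \frac{28248085}{3507368}$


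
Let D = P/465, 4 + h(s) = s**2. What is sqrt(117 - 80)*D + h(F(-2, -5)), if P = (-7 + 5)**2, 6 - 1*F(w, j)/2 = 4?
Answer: 12 + 4*sqrt(37)/465 ≈ 12.052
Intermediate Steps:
F(w, j) = 4 (F(w, j) = 12 - 2*4 = 12 - 8 = 4)
h(s) = -4 + s**2
P = 4 (P = (-2)**2 = 4)
D = 4/465 ≈ 0.0086022
sqrt(117 - 80)*D + h(F(-2, -5)) = sqrt(117 - 80)*(4/465) + (-4 + 4**2) = sqrt(37)*(4/465) + (-4 + 16) = 4*sqrt(37)/465 + 12 = 12 + 4*sqrt(37)/465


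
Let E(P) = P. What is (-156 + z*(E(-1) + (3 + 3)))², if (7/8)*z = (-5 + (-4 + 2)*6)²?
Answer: 109579024/49 ≈ 2.2363e+6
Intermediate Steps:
z = 2312/7 (z = 8*(-5 + (-4 + 2)*6)²/7 = 8*(-5 - 2*6)²/7 = 8*(-5 - 12)²/7 = (8/7)*(-17)² = (8/7)*289 = 2312/7 ≈ 330.29)
(-156 + z*(E(-1) + (3 + 3)))² = (-156 + 2312*(-1 + (3 + 3))/7)² = (-156 + 2312*(-1 + 6)/7)² = (-156 + (2312/7)*5)² = (-156 + 11560/7)² = (10468/7)² = 109579024/49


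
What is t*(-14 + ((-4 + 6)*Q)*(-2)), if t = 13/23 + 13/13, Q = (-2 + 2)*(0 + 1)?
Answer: -504/23 ≈ -21.913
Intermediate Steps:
Q = 0 (Q = 0*1 = 0)
t = 36/23 (t = 13*(1/23) + 13*(1/13) = 13/23 + 1 = 36/23 ≈ 1.5652)
t*(-14 + ((-4 + 6)*Q)*(-2)) = 36*(-14 + ((-4 + 6)*0)*(-2))/23 = 36*(-14 + (2*0)*(-2))/23 = 36*(-14 + 0*(-2))/23 = 36*(-14 + 0)/23 = (36/23)*(-14) = -504/23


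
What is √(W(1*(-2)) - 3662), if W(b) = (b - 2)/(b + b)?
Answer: I*√3661 ≈ 60.506*I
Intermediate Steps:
W(b) = (-2 + b)/(2*b) (W(b) = (-2 + b)/((2*b)) = (-2 + b)*(1/(2*b)) = (-2 + b)/(2*b))
√(W(1*(-2)) - 3662) = √((-2 + 1*(-2))/(2*((1*(-2)))) - 3662) = √((½)*(-2 - 2)/(-2) - 3662) = √((½)*(-½)*(-4) - 3662) = √(1 - 3662) = √(-3661) = I*√3661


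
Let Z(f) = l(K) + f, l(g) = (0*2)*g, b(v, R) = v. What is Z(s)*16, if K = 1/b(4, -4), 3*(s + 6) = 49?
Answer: 496/3 ≈ 165.33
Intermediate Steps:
s = 31/3 (s = -6 + (⅓)*49 = -6 + 49/3 = 31/3 ≈ 10.333)
K = ¼ (K = 1/4 = ¼ ≈ 0.25000)
l(g) = 0 (l(g) = 0*g = 0)
Z(f) = f (Z(f) = 0 + f = f)
Z(s)*16 = (31/3)*16 = 496/3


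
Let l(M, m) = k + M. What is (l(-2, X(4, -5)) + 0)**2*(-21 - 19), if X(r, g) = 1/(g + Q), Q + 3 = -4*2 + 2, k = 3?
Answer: -40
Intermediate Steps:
Q = -9 (Q = -3 + (-4*2 + 2) = -3 + (-8 + 2) = -3 - 6 = -9)
X(r, g) = 1/(-9 + g) (X(r, g) = 1/(g - 9) = 1/(-9 + g))
l(M, m) = 3 + M
(l(-2, X(4, -5)) + 0)**2*(-21 - 19) = ((3 - 2) + 0)**2*(-21 - 19) = (1 + 0)**2*(-40) = 1**2*(-40) = 1*(-40) = -40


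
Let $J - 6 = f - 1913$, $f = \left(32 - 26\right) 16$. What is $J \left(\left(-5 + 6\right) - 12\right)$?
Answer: $19921$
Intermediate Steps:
$f = 96$ ($f = 6 \cdot 16 = 96$)
$J = -1811$ ($J = 6 + \left(96 - 1913\right) = 6 - 1817 = -1811$)
$J \left(\left(-5 + 6\right) - 12\right) = - 1811 \left(\left(-5 + 6\right) - 12\right) = - 1811 \left(1 - 12\right) = \left(-1811\right) \left(-11\right) = 19921$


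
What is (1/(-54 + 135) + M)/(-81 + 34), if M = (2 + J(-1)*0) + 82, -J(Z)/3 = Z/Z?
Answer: -6805/3807 ≈ -1.7875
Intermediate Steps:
J(Z) = -3 (J(Z) = -3*Z/Z = -3*1 = -3)
M = 84 (M = (2 - 3*0) + 82 = (2 + 0) + 82 = 2 + 82 = 84)
(1/(-54 + 135) + M)/(-81 + 34) = (1/(-54 + 135) + 84)/(-81 + 34) = (1/81 + 84)/(-47) = (1/81 + 84)*(-1/47) = (6805/81)*(-1/47) = -6805/3807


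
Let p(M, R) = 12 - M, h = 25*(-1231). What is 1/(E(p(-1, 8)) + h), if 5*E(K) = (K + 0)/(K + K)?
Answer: -10/307749 ≈ -3.2494e-5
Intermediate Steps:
h = -30775
E(K) = ⅒ (E(K) = ((K + 0)/(K + K))/5 = (K/((2*K)))/5 = (K*(1/(2*K)))/5 = (⅕)*(½) = ⅒)
1/(E(p(-1, 8)) + h) = 1/(⅒ - 30775) = 1/(-307749/10) = -10/307749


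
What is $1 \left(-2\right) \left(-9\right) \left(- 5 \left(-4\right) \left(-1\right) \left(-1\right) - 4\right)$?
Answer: $288$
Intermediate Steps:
$1 \left(-2\right) \left(-9\right) \left(- 5 \left(-4\right) \left(-1\right) \left(-1\right) - 4\right) = \left(-2\right) \left(-9\right) \left(- 5 \cdot 4 \left(-1\right) - 4\right) = 18 \left(\left(-5\right) \left(-4\right) - 4\right) = 18 \left(20 - 4\right) = 18 \cdot 16 = 288$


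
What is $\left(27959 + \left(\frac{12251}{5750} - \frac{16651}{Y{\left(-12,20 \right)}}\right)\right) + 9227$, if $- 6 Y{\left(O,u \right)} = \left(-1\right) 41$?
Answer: $\frac{8192642291}{235750} \approx 34751.0$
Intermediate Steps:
$Y{\left(O,u \right)} = \frac{41}{6}$ ($Y{\left(O,u \right)} = - \frac{\left(-1\right) 41}{6} = \left(- \frac{1}{6}\right) \left(-41\right) = \frac{41}{6}$)
$\left(27959 + \left(\frac{12251}{5750} - \frac{16651}{Y{\left(-12,20 \right)}}\right)\right) + 9227 = \left(27959 + \left(\frac{12251}{5750} - \frac{16651}{\frac{41}{6}}\right)\right) + 9227 = \left(27959 + \left(12251 \cdot \frac{1}{5750} - \frac{99906}{41}\right)\right) + 9227 = \left(27959 + \left(\frac{12251}{5750} - \frac{99906}{41}\right)\right) + 9227 = \left(27959 - \frac{573957209}{235750}\right) + 9227 = \frac{6017377041}{235750} + 9227 = \frac{8192642291}{235750}$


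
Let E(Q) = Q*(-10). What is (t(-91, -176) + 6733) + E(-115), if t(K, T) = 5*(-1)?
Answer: 7878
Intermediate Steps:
t(K, T) = -5
E(Q) = -10*Q
(t(-91, -176) + 6733) + E(-115) = (-5 + 6733) - 10*(-115) = 6728 + 1150 = 7878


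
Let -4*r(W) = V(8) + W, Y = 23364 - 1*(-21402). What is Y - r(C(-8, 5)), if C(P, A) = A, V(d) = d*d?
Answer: 179133/4 ≈ 44783.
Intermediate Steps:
V(d) = d²
Y = 44766 (Y = 23364 + 21402 = 44766)
r(W) = -16 - W/4 (r(W) = -(8² + W)/4 = -(64 + W)/4 = -16 - W/4)
Y - r(C(-8, 5)) = 44766 - (-16 - ¼*5) = 44766 - (-16 - 5/4) = 44766 - 1*(-69/4) = 44766 + 69/4 = 179133/4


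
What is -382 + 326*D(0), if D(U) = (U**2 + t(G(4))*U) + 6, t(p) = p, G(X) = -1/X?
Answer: 1574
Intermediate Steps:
D(U) = 6 + U**2 - U/4 (D(U) = (U**2 + (-1/4)*U) + 6 = (U**2 + (-1*1/4)*U) + 6 = (U**2 - U/4) + 6 = 6 + U**2 - U/4)
-382 + 326*D(0) = -382 + 326*(6 + 0**2 - 1/4*0) = -382 + 326*(6 + 0 + 0) = -382 + 326*6 = -382 + 1956 = 1574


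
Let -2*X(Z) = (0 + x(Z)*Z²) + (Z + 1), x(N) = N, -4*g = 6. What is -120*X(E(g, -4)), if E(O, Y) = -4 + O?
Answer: -20505/2 ≈ -10253.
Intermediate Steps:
g = -3/2 (g = -¼*6 = -3/2 ≈ -1.5000)
X(Z) = -½ - Z/2 - Z³/2 (X(Z) = -((0 + Z*Z²) + (Z + 1))/2 = -((0 + Z³) + (1 + Z))/2 = -(Z³ + (1 + Z))/2 = -(1 + Z + Z³)/2 = -½ - Z/2 - Z³/2)
-120*X(E(g, -4)) = -120*(-½ - (-4 - 3/2)/2 - (-4 - 3/2)³/2) = -120*(-½ - ½*(-11/2) - (-11/2)³/2) = -120*(-½ + 11/4 - ½*(-1331/8)) = -120*(-½ + 11/4 + 1331/16) = -120*1367/16 = -20505/2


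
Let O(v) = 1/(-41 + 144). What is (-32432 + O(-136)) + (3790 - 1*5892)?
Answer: -3557001/103 ≈ -34534.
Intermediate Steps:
O(v) = 1/103
(-32432 + O(-136)) + (3790 - 1*5892) = (-32432 + 1/103) + (3790 - 1*5892) = -3340495/103 + (3790 - 5892) = -3340495/103 - 2102 = -3557001/103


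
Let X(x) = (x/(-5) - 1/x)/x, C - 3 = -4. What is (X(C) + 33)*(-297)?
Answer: -47223/5 ≈ -9444.6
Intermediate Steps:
C = -1 (C = 3 - 4 = -1)
X(x) = (-1/x - x/5)/x (X(x) = (x*(-1/5) - 1/x)/x = (-x/5 - 1/x)/x = (-1/x - x/5)/x)
(X(C) + 33)*(-297) = ((-1/5 - 1/(-1)**2) + 33)*(-297) = ((-1/5 - 1*1) + 33)*(-297) = ((-1/5 - 1) + 33)*(-297) = (-6/5 + 33)*(-297) = (159/5)*(-297) = -47223/5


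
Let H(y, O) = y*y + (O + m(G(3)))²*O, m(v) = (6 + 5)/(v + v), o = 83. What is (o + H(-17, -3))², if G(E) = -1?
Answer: 385641/16 ≈ 24103.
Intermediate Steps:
m(v) = 11/(2*v) (m(v) = 11/((2*v)) = 11*(1/(2*v)) = 11/(2*v))
H(y, O) = y² + O*(-11/2 + O)² (H(y, O) = y*y + (O + (11/2)/(-1))²*O = y² + (O + (11/2)*(-1))²*O = y² + (O - 11/2)²*O = y² + (-11/2 + O)²*O = y² + O*(-11/2 + O)²)
(o + H(-17, -3))² = (83 + ((-17)² + (¼)*(-3)*(-11 + 2*(-3))²))² = (83 + (289 + (¼)*(-3)*(-11 - 6)²))² = (83 + (289 + (¼)*(-3)*(-17)²))² = (83 + (289 + (¼)*(-3)*289))² = (83 + (289 - 867/4))² = (83 + 289/4)² = (621/4)² = 385641/16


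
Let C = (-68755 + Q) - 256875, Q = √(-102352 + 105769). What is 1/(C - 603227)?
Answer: -309619/287591774344 - √3417/862775323032 ≈ -1.0767e-6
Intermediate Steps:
Q = √3417 ≈ 58.455
C = -325630 + √3417 (C = (-68755 + √3417) - 256875 = -325630 + √3417 ≈ -3.2557e+5)
1/(C - 603227) = 1/((-325630 + √3417) - 603227) = 1/(-928857 + √3417)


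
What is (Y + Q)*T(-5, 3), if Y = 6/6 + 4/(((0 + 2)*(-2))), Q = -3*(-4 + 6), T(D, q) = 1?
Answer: -6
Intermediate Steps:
Q = -6 (Q = -3*2 = -6)
Y = 0 (Y = 6*(⅙) + 4/((2*(-2))) = 1 + 4/(-4) = 1 + 4*(-¼) = 1 - 1 = 0)
(Y + Q)*T(-5, 3) = (0 - 6)*1 = -6*1 = -6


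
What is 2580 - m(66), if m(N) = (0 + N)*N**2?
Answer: -284916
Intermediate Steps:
m(N) = N**3 (m(N) = N*N**2 = N**3)
2580 - m(66) = 2580 - 1*66**3 = 2580 - 1*287496 = 2580 - 287496 = -284916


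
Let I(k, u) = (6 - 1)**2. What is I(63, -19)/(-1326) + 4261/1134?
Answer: 468478/125307 ≈ 3.7386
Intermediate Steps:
I(k, u) = 25 (I(k, u) = 5**2 = 25)
I(63, -19)/(-1326) + 4261/1134 = 25/(-1326) + 4261/1134 = 25*(-1/1326) + 4261*(1/1134) = -25/1326 + 4261/1134 = 468478/125307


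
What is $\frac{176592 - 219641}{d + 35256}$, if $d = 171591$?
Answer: $- \frac{43049}{206847} \approx -0.20812$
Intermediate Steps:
$\frac{176592 - 219641}{d + 35256} = \frac{176592 - 219641}{171591 + 35256} = - \frac{43049}{206847}$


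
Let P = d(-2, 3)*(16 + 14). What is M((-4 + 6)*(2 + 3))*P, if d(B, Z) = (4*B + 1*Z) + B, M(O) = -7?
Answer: 1470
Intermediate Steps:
d(B, Z) = Z + 5*B (d(B, Z) = (4*B + Z) + B = (Z + 4*B) + B = Z + 5*B)
P = -210 (P = (3 + 5*(-2))*(16 + 14) = (3 - 10)*30 = -7*30 = -210)
M((-4 + 6)*(2 + 3))*P = -7*(-210) = 1470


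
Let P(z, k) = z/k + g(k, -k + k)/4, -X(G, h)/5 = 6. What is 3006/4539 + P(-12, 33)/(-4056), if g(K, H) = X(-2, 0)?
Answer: 89672213/135008016 ≈ 0.66420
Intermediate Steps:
X(G, h) = -30 (X(G, h) = -5*6 = -30)
g(K, H) = -30
P(z, k) = -15/2 + z/k (P(z, k) = z/k - 30/4 = z/k - 30*1/4 = z/k - 15/2 = -15/2 + z/k)
3006/4539 + P(-12, 33)/(-4056) = 3006/4539 + (-15/2 - 12/33)/(-4056) = 3006*(1/4539) + (-15/2 - 12*1/33)*(-1/4056) = 1002/1513 + (-15/2 - 4/11)*(-1/4056) = 1002/1513 - 173/22*(-1/4056) = 1002/1513 + 173/89232 = 89672213/135008016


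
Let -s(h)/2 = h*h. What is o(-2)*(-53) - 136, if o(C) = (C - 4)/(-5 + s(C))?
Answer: -2086/13 ≈ -160.46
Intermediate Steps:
s(h) = -2*h² (s(h) = -2*h*h = -2*h²)
o(C) = (-4 + C)/(-5 - 2*C²) (o(C) = (C - 4)/(-5 - 2*C²) = (-4 + C)/(-5 - 2*C²))
o(-2)*(-53) - 136 = ((4 - 1*(-2))/(5 + 2*(-2)²))*(-53) - 136 = ((4 + 2)/(5 + 2*4))*(-53) - 136 = (6/(5 + 8))*(-53) - 136 = (6/13)*(-53) - 136 = -318/13 - 136 = -2086/13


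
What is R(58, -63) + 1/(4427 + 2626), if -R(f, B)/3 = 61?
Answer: -1290698/7053 ≈ -183.00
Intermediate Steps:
R(f, B) = -183 (R(f, B) = -3*61 = -183)
R(58, -63) + 1/(4427 + 2626) = -183 + 1/(4427 + 2626) = -183 + 1/7053 = -1290698/7053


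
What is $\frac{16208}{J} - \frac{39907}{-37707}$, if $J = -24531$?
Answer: $\frac{122601187}{308330139} \approx 0.39763$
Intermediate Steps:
$\frac{16208}{J} - \frac{39907}{-37707} = \frac{16208}{-24531} - \frac{39907}{-37707} = 16208 \left(- \frac{1}{24531}\right) - - \frac{39907}{37707} = - \frac{16208}{24531} + \frac{39907}{37707} = \frac{122601187}{308330139}$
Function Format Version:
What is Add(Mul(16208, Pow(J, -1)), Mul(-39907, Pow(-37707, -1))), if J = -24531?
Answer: Rational(122601187, 308330139) ≈ 0.39763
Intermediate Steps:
Add(Mul(16208, Pow(J, -1)), Mul(-39907, Pow(-37707, -1))) = Add(Mul(16208, Pow(-24531, -1)), Mul(-39907, Pow(-37707, -1))) = Add(Mul(16208, Rational(-1, 24531)), Mul(-39907, Rational(-1, 37707))) = Add(Rational(-16208, 24531), Rational(39907, 37707)) = Rational(122601187, 308330139)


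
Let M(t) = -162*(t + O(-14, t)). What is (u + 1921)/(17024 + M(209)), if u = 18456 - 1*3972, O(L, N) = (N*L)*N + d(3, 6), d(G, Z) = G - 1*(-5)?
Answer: 16405/99050378 ≈ 0.00016562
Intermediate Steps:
d(G, Z) = 5 + G (d(G, Z) = G + 5 = 5 + G)
O(L, N) = 8 + L*N² (O(L, N) = (N*L)*N + (5 + 3) = (L*N)*N + 8 = L*N² + 8 = 8 + L*N²)
u = 14484 (u = 18456 - 3972 = 14484)
M(t) = -1296 - 162*t + 2268*t² (M(t) = -162*(t + (8 - 14*t²)) = -162*(8 + t - 14*t²) = -1296 - 162*t + 2268*t²)
(u + 1921)/(17024 + M(209)) = (14484 + 1921)/(17024 + (-1296 - 162*209 + 2268*209²)) = 16405/(17024 + (-1296 - 33858 + 2268*43681)) = 16405/(17024 + (-1296 - 33858 + 99068508)) = 16405/(17024 + 99033354) = 16405/99050378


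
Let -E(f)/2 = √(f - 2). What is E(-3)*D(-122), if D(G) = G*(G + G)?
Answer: -59536*I*√5 ≈ -1.3313e+5*I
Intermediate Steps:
E(f) = -2*√(-2 + f) (E(f) = -2*√(f - 2) = -2*√(-2 + f))
D(G) = 2*G² (D(G) = G*(2*G) = 2*G²)
E(-3)*D(-122) = (-2*√(-2 - 3))*(2*(-122)²) = (-2*I*√5)*(2*14884) = -2*I*√5*29768 = -59536*I*√5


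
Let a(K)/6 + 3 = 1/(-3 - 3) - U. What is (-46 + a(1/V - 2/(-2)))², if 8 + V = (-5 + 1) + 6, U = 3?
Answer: 6889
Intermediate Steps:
V = -6 (V = -8 + ((-5 + 1) + 6) = -8 + (-4 + 6) = -8 + 2 = -6)
a(K) = -37 (a(K) = -18 + 6*(1/(-3 - 3) - 1*3) = -18 + 6*(1/(-6) - 3) = -18 + 6*(-⅙ - 3) = -18 + 6*(-19/6) = -18 - 19 = -37)
(-46 + a(1/V - 2/(-2)))² = (-46 - 37)² = (-83)² = 6889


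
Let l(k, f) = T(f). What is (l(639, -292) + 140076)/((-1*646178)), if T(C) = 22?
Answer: -70049/323089 ≈ -0.21681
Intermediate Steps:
l(k, f) = 22
(l(639, -292) + 140076)/((-1*646178)) = (22 + 140076)/((-1*646178)) = 140098/(-646178) = 140098*(-1/646178) = -70049/323089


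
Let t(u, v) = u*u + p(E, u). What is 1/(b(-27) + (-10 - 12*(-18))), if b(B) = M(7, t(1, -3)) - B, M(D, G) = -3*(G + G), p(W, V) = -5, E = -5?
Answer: 1/257 ≈ 0.0038911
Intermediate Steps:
t(u, v) = -5 + u² (t(u, v) = u*u - 5 = u² - 5 = -5 + u²)
M(D, G) = -6*G
b(B) = 24 - B (b(B) = -6*(-5 + 1²) - B = -6*(-5 + 1) - B = -6*(-4) - B = 24 - B)
1/(b(-27) + (-10 - 12*(-18))) = 1/((24 - 1*(-27)) + (-10 - 12*(-18))) = 1/((24 + 27) + (-10 + 216)) = 1/(51 + 206) = 1/257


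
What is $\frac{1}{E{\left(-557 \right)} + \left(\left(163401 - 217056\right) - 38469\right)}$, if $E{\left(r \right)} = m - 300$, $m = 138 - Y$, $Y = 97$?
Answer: $- \frac{1}{92383} \approx -1.0825 \cdot 10^{-5}$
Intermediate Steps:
$m = 41$ ($m = 138 - 97 = 41$)
$E{\left(r \right)} = -259$ ($E{\left(r \right)} = 41 - 300 = -259$)
$\frac{1}{E{\left(-557 \right)} + \left(\left(163401 - 217056\right) - 38469\right)} = \frac{1}{-259 + \left(\left(163401 - 217056\right) - 38469\right)} = \frac{1}{-259 - 92124} = \frac{1}{-92383} = - \frac{1}{92383}$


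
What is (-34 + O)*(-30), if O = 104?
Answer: -2100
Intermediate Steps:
(-34 + O)*(-30) = (-34 + 104)*(-30) = 70*(-30) = -2100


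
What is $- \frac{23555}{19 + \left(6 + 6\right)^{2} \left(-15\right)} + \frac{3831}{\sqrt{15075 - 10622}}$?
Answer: $\frac{23555}{2141} + \frac{3831 \sqrt{4453}}{4453} \approx 68.412$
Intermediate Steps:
$- \frac{23555}{19 + \left(6 + 6\right)^{2} \left(-15\right)} + \frac{3831}{\sqrt{15075 - 10622}} = - \frac{23555}{19 + 12^{2} \left(-15\right)} + \frac{3831}{\sqrt{4453}} = - \frac{23555}{19 + 144 \left(-15\right)} + 3831 \frac{\sqrt{4453}}{4453} = - \frac{23555}{19 - 2160} + \frac{3831 \sqrt{4453}}{4453} = - \frac{23555}{-2141} + \frac{3831 \sqrt{4453}}{4453} = \left(-23555\right) \left(- \frac{1}{2141}\right) + \frac{3831 \sqrt{4453}}{4453} = \frac{23555}{2141} + \frac{3831 \sqrt{4453}}{4453}$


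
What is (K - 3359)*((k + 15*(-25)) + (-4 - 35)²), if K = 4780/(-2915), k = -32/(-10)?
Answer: -11257867738/2915 ≈ -3.8620e+6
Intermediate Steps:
k = 16/5 (k = -32*(-⅒) = 16/5 ≈ 3.2000)
K = -956/583 (K = 4780*(-1/2915) = -956/583 ≈ -1.6398)
(K - 3359)*((k + 15*(-25)) + (-4 - 35)²) = (-956/583 - 3359)*((16/5 + 15*(-25)) + (-4 - 35)²) = -1959253*((16/5 - 375) + (-39)²)/583 = -1959253*(-1859/5 + 1521)/583 = -1959253/583*5746/5 = -11257867738/2915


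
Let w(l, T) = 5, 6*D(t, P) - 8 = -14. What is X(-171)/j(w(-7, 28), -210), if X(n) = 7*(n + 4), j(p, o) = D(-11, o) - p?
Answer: 1169/6 ≈ 194.83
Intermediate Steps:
D(t, P) = -1 (D(t, P) = 4/3 + (⅙)*(-14) = 4/3 - 7/3 = -1)
j(p, o) = -1 - p
X(n) = 28 + 7*n (X(n) = 7*(4 + n) = 28 + 7*n)
X(-171)/j(w(-7, 28), -210) = (28 + 7*(-171))/(-1 - 1*5) = (28 - 1197)/(-1 - 5) = -1169/(-6) = -1169*(-⅙) = 1169/6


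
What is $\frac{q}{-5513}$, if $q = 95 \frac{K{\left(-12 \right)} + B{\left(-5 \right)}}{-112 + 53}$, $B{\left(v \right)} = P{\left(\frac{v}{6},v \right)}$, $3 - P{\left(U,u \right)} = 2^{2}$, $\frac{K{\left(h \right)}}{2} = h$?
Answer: $- \frac{2375}{325267} \approx -0.0073017$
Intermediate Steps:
$K{\left(h \right)} = 2 h$
$P{\left(U,u \right)} = -1$ ($P{\left(U,u \right)} = 3 - 2^{2} = 3 - 4 = -1$)
$B{\left(v \right)} = -1$
$q = \frac{2375}{59}$ ($q = 95 \frac{2 \left(-12\right) - 1}{-112 + 53} = 95 \frac{-24 - 1}{-59} = 95 \left(\left(-25\right) \left(- \frac{1}{59}\right)\right) = 95 \cdot \frac{25}{59} = \frac{2375}{59} \approx 40.254$)
$\frac{q}{-5513} = \frac{2375}{59 \left(-5513\right)} = \frac{2375}{59} \left(- \frac{1}{5513}\right) = - \frac{2375}{325267}$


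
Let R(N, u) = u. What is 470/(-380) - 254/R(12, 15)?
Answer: -10357/570 ≈ -18.170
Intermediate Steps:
470/(-380) - 254/R(12, 15) = 470/(-380) - 254/15 = 470*(-1/380) - 254*1/15 = -47/38 - 254/15 = -10357/570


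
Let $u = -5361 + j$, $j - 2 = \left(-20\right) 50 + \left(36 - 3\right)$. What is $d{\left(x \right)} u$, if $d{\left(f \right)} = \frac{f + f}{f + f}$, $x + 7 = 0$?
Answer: $-6326$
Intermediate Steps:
$x = -7$ ($x = -7 + 0 = -7$)
$j = -965$ ($j = 2 + \left(\left(-20\right) 50 + \left(36 - 3\right)\right) = 2 + \left(-1000 + \left(36 - 3\right)\right) = 2 + \left(-1000 + 33\right) = 2 - 967 = -965$)
$u = -6326$ ($u = -5361 - 965 = -6326$)
$d{\left(f \right)} = 1$ ($d{\left(f \right)} = \frac{2 f}{2 f} = 2 f \frac{1}{2 f} = 1$)
$d{\left(x \right)} u = 1 \left(-6326\right) = -6326$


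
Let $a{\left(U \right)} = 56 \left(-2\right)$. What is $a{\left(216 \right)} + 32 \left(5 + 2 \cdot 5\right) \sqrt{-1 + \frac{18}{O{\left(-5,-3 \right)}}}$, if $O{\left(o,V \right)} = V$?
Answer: $-112 + 480 i \sqrt{7} \approx -112.0 + 1270.0 i$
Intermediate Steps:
$a{\left(U \right)} = -112$
$a{\left(216 \right)} + 32 \left(5 + 2 \cdot 5\right) \sqrt{-1 + \frac{18}{O{\left(-5,-3 \right)}}} = -112 + 32 \left(5 + 2 \cdot 5\right) \sqrt{-1 + \frac{18}{-3}} = -112 + 32 \left(5 + 10\right) \sqrt{-1 + 18 \left(- \frac{1}{3}\right)} = -112 + 32 \cdot 15 \sqrt{-1 - 6} = -112 + 480 \sqrt{-7} = -112 + 480 i \sqrt{7}$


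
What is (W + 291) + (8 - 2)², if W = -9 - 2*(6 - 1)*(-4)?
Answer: 358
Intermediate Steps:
W = 31 (W = -9 - 10*(-4) = -9 - 2*(-20) = -9 + 40 = 31)
(W + 291) + (8 - 2)² = (31 + 291) + (8 - 2)² = 322 + 6² = 322 + 36 = 358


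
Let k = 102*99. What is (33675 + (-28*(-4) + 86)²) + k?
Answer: 82977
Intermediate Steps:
k = 10098
(33675 + (-28*(-4) + 86)²) + k = (33675 + (-28*(-4) + 86)²) + 10098 = (33675 + (112 + 86)²) + 10098 = (33675 + 198²) + 10098 = (33675 + 39204) + 10098 = 72879 + 10098 = 82977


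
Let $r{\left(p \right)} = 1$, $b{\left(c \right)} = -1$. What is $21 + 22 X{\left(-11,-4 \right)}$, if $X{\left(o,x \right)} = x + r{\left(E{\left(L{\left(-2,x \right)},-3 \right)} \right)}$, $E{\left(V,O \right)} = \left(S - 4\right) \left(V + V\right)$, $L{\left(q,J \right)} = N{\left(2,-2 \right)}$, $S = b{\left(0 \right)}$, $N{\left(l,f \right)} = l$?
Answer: $-45$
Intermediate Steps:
$S = -1$
$L{\left(q,J \right)} = 2$
$E{\left(V,O \right)} = - 10 V$ ($E{\left(V,O \right)} = \left(-1 - 4\right) \left(V + V\right) = - 5 \cdot 2 V = - 10 V$)
$X{\left(o,x \right)} = 1 + x$ ($X{\left(o,x \right)} = x + 1 = 1 + x$)
$21 + 22 X{\left(-11,-4 \right)} = 21 + 22 \left(1 - 4\right) = 21 + 22 \left(-3\right) = 21 - 66 = -45$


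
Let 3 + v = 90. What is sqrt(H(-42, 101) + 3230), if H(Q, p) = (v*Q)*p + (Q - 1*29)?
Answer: 3*I*sqrt(40655) ≈ 604.89*I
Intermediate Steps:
v = 87 (v = -3 + 90 = 87)
H(Q, p) = -29 + Q + 87*Q*p (H(Q, p) = (87*Q)*p + (Q - 1*29) = 87*Q*p + (Q - 29) = 87*Q*p + (-29 + Q) = -29 + Q + 87*Q*p)
sqrt(H(-42, 101) + 3230) = sqrt((-29 - 42 + 87*(-42)*101) + 3230) = sqrt((-29 - 42 - 369054) + 3230) = sqrt(-369125 + 3230) = sqrt(-365895) = 3*I*sqrt(40655)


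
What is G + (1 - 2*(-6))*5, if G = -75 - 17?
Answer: -27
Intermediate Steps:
G = -92
G + (1 - 2*(-6))*5 = -92 + (1 - 2*(-6))*5 = -92 + (1 + 12)*5 = -92 + 13*5 = -92 + 65 = -27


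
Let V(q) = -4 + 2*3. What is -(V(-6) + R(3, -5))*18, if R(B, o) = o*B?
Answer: 234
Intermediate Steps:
V(q) = 2 (V(q) = -4 + 6 = 2)
R(B, o) = B*o
-(V(-6) + R(3, -5))*18 = -(2 + 3*(-5))*18 = -(2 - 15)*18 = -(-13)*18 = -1*(-234) = 234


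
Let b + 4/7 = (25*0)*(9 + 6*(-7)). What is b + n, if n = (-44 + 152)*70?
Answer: 52916/7 ≈ 7559.4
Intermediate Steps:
b = -4/7 (b = -4/7 + (25*0)*(9 + 6*(-7)) = -4/7 + 0*(9 - 42) = -4/7 + 0*(-33) = -4/7 + 0 = -4/7 ≈ -0.57143)
n = 7560 (n = 108*70 = 7560)
b + n = -4/7 + 7560 = 52916/7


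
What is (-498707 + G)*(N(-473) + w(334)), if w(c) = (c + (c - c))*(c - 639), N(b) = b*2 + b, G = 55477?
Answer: 45780783470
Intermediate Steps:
N(b) = 3*b (N(b) = 2*b + b = 3*b)
w(c) = c*(-639 + c) (w(c) = (c + 0)*(-639 + c) = c*(-639 + c))
(-498707 + G)*(N(-473) + w(334)) = (-498707 + 55477)*(3*(-473) + 334*(-639 + 334)) = -443230*(-1419 + 334*(-305)) = -443230*(-1419 - 101870) = -443230*(-103289) = 45780783470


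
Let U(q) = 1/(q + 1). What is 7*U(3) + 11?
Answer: 51/4 ≈ 12.750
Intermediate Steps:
U(q) = 1/(1 + q)
7*U(3) + 11 = 7/(1 + 3) + 11 = 7/4 + 11 = 51/4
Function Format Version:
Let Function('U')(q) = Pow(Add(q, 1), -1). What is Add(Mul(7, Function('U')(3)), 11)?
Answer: Rational(51, 4) ≈ 12.750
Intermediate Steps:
Function('U')(q) = Pow(Add(1, q), -1)
Add(Mul(7, Function('U')(3)), 11) = Add(Mul(7, Pow(Add(1, 3), -1)), 11) = Add(Mul(7, Pow(4, -1)), 11) = Add(Mul(7, Rational(1, 4)), 11) = Add(Rational(7, 4), 11) = Rational(51, 4)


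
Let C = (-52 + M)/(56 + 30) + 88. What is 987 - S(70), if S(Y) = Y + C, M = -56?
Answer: 35701/43 ≈ 830.26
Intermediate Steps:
C = 3730/43 (C = (-52 - 56)/(56 + 30) + 88 = -108/86 + 88 = -108*1/86 + 88 = -54/43 + 88 = 3730/43 ≈ 86.744)
S(Y) = 3730/43 + Y (S(Y) = Y + 3730/43 = 3730/43 + Y)
987 - S(70) = 987 - (3730/43 + 70) = 987 - 1*6740/43 = 987 - 6740/43 = 35701/43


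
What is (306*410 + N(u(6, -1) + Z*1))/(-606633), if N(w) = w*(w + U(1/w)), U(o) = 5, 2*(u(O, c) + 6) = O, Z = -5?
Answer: -41828/202211 ≈ -0.20685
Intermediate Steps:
u(O, c) = -6 + O/2
N(w) = w*(5 + w) (N(w) = w*(w + 5) = w*(5 + w))
(306*410 + N(u(6, -1) + Z*1))/(-606633) = (306*410 + ((-6 + (1/2)*6) - 5*1)*(5 + ((-6 + (1/2)*6) - 5*1)))/(-606633) = (125460 + ((-6 + 3) - 5)*(5 + ((-6 + 3) - 5)))*(-1/606633) = (125460 + (-3 - 5)*(5 + (-3 - 5)))*(-1/606633) = (125460 - 8*(5 - 8))*(-1/606633) = (125460 - 8*(-3))*(-1/606633) = (125460 + 24)*(-1/606633) = 125484*(-1/606633) = -41828/202211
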